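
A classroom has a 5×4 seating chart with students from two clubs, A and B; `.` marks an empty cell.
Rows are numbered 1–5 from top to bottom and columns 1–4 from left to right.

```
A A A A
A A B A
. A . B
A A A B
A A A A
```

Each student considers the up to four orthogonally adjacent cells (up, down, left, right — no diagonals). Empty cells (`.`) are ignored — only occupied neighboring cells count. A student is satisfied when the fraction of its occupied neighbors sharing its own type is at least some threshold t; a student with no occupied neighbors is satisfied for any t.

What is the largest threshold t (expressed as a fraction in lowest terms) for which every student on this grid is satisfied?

0/1

(1,1)A 2/2
(1,2)A 3/3
(1,3)A 2/3
(1,4)A 2/2
(2,1)A 2/2
(2,2)A 3/4
(2,3)B 0/3
(2,4)A 1/3
(3,2)A 2/2
(3,4)B 1/2
(4,1)A 2/2
(4,2)A 4/4
(4,3)A 2/3
(4,4)B 1/3
(5,1)A 2/2
(5,2)A 3/3
(5,3)A 3/3
(5,4)A 1/2
The smallest same-type fraction is 0/3 at (2,3), which reduces to 0/1. Any threshold above that leaves this student unsatisfied.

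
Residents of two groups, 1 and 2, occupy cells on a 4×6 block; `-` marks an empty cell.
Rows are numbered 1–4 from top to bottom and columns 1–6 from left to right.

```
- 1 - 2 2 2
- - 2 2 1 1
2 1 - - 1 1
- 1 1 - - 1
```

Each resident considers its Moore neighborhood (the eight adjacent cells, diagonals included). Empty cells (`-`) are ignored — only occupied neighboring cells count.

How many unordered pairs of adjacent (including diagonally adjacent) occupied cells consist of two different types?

Scan each occupied cell's neighbors to the right and below (and the two forward diagonals) so each pair is counted once.
From row 1: 6 unlike of 11 pairs (running 6/11).
From row 2: 3 unlike of 9 pairs (running 9/20).
From row 3: 2 unlike of 7 pairs (running 11/27).
From row 4: 0 unlike of 1 pairs (running 11/28).
Total adjacent occupied pairs: 28; unlike-type pairs: 11.

11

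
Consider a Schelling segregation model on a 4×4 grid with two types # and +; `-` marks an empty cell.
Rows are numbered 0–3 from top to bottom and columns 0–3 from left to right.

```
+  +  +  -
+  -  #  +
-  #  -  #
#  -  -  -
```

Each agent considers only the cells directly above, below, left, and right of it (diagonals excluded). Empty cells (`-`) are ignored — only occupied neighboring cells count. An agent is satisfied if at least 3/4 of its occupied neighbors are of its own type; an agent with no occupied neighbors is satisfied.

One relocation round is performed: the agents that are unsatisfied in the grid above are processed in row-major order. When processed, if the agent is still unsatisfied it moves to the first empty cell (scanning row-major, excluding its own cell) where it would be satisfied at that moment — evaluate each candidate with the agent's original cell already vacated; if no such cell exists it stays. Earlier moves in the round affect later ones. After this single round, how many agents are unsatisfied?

Initially unsatisfied (in order): (0,2), (1,2), (1,3), (2,3).
  (0,2) → (0,3).
  (1,2) → (2,2).
  (1,3) → (0,2).
  (2,3): now satisfied by earlier moves; stays.
Resulting grid:
+ + + +
+ - - -
- # # #
# - - -
All satisfied now.

0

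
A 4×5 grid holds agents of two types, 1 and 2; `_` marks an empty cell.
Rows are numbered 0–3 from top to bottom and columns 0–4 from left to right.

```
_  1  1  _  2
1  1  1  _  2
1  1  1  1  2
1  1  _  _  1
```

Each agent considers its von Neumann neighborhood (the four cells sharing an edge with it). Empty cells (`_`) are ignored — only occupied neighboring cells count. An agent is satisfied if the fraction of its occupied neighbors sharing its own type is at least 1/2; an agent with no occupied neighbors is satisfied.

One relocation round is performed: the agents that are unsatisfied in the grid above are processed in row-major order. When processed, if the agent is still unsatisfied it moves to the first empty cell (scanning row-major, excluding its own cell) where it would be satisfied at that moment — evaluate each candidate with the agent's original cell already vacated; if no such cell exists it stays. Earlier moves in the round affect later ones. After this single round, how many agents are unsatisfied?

Initially unsatisfied (in order): (2,4), (3,4).
  (2,4) → (0,3).
  (3,4): now satisfied by earlier moves; stays.
Resulting grid:
_ 1 1 2 2
1 1 1 _ 2
1 1 1 1 _
1 1 _ _ 1
All satisfied now.

0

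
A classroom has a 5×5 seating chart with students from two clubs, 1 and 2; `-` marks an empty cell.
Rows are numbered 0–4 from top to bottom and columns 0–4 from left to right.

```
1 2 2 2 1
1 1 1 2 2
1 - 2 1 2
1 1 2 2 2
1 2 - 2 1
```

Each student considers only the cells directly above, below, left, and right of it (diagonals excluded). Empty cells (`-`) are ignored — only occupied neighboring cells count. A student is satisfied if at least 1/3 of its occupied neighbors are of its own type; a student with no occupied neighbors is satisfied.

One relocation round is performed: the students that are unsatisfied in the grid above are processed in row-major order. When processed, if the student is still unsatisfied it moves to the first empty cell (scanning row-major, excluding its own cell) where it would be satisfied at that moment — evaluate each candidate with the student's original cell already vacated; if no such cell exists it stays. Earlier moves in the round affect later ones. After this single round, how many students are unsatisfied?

3

Initially unsatisfied (in order): (0,4), (1,2), (2,3), (4,1), (4,4).
  (0,4) → (2,1).
  (1,2): no empty cell satisfies it; stays.
  (2,3): no empty cell satisfies it; stays.
  (4,1) → (0,4).
  (4,4) → (4,1).
Resulting grid:
1 2 2 2 2
1 1 1 2 2
1 1 2 1 2
1 1 2 2 2
1 1 - 2 -
Unsatisfied now: (1,2), (2,2), (2,3).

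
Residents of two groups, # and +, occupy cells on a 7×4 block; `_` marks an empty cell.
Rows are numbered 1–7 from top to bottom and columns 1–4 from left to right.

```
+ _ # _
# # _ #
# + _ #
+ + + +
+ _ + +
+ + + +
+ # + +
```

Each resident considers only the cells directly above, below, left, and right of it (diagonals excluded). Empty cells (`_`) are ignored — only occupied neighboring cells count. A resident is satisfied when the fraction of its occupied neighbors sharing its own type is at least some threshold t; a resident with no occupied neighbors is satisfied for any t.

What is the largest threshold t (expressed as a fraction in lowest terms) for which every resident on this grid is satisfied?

0/1

(1,1)+ 0/1
(1,3)# — no occupied neighbors
(2,1)# 2/3
(2,2)# 1/2
(2,4)# 1/1
(3,1)# 1/3
(3,2)+ 1/3
(3,4)# 1/2
(4,1)+ 2/3
(4,2)+ 3/3
(4,3)+ 3/3
(4,4)+ 2/3
(5,1)+ 2/2
(5,3)+ 3/3
(5,4)+ 3/3
(6,1)+ 3/3
(6,2)+ 2/3
(6,3)+ 4/4
(6,4)+ 3/3
(7,1)+ 1/2
(7,2)# 0/3
(7,3)+ 2/3
(7,4)+ 2/2
The smallest same-type fraction is 0/1 at (1,1), which reduces to 0/1. Any threshold above that leaves this resident unsatisfied.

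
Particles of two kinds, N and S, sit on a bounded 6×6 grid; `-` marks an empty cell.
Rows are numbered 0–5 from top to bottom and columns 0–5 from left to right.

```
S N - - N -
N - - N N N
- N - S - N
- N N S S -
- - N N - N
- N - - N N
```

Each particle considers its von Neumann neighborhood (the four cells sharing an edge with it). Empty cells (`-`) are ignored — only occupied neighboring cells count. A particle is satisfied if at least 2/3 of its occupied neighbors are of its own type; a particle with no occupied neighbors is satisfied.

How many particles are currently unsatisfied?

(0,0)S 0/2 unhappy
(0,1)N 0/1 unhappy
(0,4)N 1/1 ok
(1,0)N 0/1 unhappy
(1,3)N 1/2 unhappy
(1,4)N 3/3 ok
(1,5)N 2/2 ok
(2,1)N 1/1 ok
(2,3)S 1/2 unhappy
(2,5)N 1/1 ok
(3,1)N 2/2 ok
(3,2)N 2/3 ok
(3,3)S 2/4 unhappy
(3,4)S 1/1 ok
(4,2)N 2/2 ok
(4,3)N 1/2 unhappy
(4,5)N 1/1 ok
(5,1)N 0/0 ok
(5,4)N 1/1 ok
(5,5)N 2/2 ok
Unsatisfied: (0,0), (0,1), (1,0), (1,3), (2,3), (3,3), (4,3) — 7 in total.

7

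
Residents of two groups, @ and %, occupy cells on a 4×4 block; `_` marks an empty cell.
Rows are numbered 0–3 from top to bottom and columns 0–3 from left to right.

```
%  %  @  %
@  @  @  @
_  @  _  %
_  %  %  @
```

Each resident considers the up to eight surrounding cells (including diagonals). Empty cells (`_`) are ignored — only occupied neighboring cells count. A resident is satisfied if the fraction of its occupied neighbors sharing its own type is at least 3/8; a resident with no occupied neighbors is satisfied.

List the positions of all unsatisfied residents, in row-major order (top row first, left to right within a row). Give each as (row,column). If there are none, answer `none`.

(0,0), (0,1), (0,3), (2,3), (3,3)

Row 0: (0,0)% 1/3 ✗ · (0,1)% 1/5 ✗ · (0,2)@ 3/5 ✓ · (0,3)% 0/3 ✗
Row 1: (1,0)@ 2/4 ✓ · (1,1)@ 4/6 ✓ · (1,2)@ 4/7 ✓ · (1,3)@ 2/4 ✓
Row 2: (2,1)@ 3/5 ✓ · (2,3)% 1/4 ✗
Row 3: (3,1)% 1/2 ✓ · (3,2)% 2/4 ✓ · (3,3)@ 0/2 ✗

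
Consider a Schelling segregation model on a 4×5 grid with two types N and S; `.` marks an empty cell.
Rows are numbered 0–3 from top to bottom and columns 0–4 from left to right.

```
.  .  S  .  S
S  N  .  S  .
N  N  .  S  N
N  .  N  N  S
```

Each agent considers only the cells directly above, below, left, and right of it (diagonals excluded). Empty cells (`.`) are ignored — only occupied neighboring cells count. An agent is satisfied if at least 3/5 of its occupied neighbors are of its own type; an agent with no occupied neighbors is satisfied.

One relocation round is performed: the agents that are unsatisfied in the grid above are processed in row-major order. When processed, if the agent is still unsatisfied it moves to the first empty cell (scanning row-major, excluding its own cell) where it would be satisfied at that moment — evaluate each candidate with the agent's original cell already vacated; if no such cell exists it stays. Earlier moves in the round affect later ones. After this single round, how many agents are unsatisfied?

Initially unsatisfied (in order): (1,0), (1,1), (2,3), (2,4), (3,3), (3,4).
  (1,0) → (0,0).
  (1,1): now satisfied by earlier moves; stays.
  (2,3) → (0,1).
  (2,4) → (1,0).
  (3,3) → (2,2).
  (3,4): now satisfied by earlier moves; stays.
Resulting grid:
S S S . S
N N . S .
N N N . .
N . N . S
Unsatisfied now: (0,0).

1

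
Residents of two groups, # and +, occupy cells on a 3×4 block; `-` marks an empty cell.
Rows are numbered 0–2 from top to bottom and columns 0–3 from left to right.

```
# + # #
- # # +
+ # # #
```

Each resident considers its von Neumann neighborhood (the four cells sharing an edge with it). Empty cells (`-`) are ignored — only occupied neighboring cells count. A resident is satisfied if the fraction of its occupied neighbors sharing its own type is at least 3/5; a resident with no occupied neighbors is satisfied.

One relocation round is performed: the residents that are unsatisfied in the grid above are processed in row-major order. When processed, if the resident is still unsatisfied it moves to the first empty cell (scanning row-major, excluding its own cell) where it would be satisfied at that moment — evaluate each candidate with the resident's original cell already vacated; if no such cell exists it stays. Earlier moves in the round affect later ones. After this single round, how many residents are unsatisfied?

6

Initially unsatisfied (in order): (0,0), (0,1), (0,3), (1,3), (2,0), (2,3).
  (0,0): no empty cell satisfies it; stays.
  (0,1): no empty cell satisfies it; stays.
  (0,3) → (1,0).
  (1,3): no empty cell satisfies it; stays.
  (2,0): no empty cell satisfies it; stays.
  (2,3): no empty cell satisfies it; stays.
Resulting grid:
# + # -
# # # +
+ # # #
Unsatisfied now: (0,0), (0,1), (0,2), (1,3), (2,0), (2,3).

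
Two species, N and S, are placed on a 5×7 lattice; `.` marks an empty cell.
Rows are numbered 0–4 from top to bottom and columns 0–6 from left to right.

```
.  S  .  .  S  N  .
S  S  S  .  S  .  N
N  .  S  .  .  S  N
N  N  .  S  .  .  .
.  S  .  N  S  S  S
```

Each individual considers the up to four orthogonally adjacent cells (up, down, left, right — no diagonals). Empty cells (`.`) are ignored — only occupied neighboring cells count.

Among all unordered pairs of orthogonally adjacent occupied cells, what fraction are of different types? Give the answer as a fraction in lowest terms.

3/8

Scan each occupied cell's neighbors to the right and below so each pair is counted once.
Row 0: S(0,1)–S(1,1)= S(0,4)–N(0,5)≠ S(0,4)–S(1,4)=  → 1/3 unlike.
Row 1: S(1,0)–S(1,1)= S(1,0)–N(2,0)≠ S(1,1)–S(1,2)= S(1,2)–S(2,2)= N(1,6)–N(2,6)=  → 1/5 unlike.
Row 2: N(2,0)–N(3,0)= S(2,5)–N(2,6)≠  → 1/2 unlike.
Row 3: N(3,0)–N(3,1)= N(3,1)–S(4,1)≠ S(3,3)–N(4,3)≠  → 2/3 unlike.
Row 4: N(4,3)–S(4,4)≠ S(4,4)–S(4,5)= S(4,5)–S(4,6)=  → 1/3 unlike.
Total adjacent occupied pairs: 16; unlike-type pairs: 6.
6/16 reduces to 3/8.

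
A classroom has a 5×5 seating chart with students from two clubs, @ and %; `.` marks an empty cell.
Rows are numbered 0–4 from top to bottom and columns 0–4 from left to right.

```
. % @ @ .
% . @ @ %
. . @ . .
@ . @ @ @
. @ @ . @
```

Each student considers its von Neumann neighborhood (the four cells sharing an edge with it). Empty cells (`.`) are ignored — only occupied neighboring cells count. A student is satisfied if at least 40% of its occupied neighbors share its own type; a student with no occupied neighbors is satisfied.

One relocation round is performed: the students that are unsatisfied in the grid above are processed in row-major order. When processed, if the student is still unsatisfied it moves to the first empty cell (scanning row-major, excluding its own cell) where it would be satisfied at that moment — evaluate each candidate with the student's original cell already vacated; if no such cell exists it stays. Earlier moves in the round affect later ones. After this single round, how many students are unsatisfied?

Initially unsatisfied (in order): (0,1), (1,4).
  (0,1) → (0,0).
  (1,4) → (0,1).
Resulting grid:
% % @ @ .
% . @ @ .
. . @ . .
@ . @ @ @
. @ @ . @
All satisfied now.

0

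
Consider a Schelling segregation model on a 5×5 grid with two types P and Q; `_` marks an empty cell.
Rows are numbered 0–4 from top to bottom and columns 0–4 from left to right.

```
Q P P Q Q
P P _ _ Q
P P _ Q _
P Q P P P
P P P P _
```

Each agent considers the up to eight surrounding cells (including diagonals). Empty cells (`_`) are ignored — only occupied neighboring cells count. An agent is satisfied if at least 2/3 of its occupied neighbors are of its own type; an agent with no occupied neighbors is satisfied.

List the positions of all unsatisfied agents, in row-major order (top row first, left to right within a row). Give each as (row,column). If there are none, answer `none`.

(0,0), (2,3), (3,1)

(0,0)Q 0/3 not
(0,1)P 3/4 satisfied
(0,2)P 2/3 satisfied
(0,3)Q 2/3 satisfied
(0,4)Q 2/2 satisfied
(1,0)P 4/5 satisfied
(1,1)P 5/6 satisfied
(1,4)Q 3/3 satisfied
(2,0)P 4/5 satisfied
(2,1)P 5/6 satisfied
(2,3)Q 1/4 not
(3,0)P 4/5 satisfied
(3,1)Q 0/7 not
(3,2)P 5/7 satisfied
(3,3)P 4/5 satisfied
(3,4)P 2/3 satisfied
(4,0)P 2/3 satisfied
(4,1)P 4/5 satisfied
(4,2)P 4/5 satisfied
(4,3)P 4/4 satisfied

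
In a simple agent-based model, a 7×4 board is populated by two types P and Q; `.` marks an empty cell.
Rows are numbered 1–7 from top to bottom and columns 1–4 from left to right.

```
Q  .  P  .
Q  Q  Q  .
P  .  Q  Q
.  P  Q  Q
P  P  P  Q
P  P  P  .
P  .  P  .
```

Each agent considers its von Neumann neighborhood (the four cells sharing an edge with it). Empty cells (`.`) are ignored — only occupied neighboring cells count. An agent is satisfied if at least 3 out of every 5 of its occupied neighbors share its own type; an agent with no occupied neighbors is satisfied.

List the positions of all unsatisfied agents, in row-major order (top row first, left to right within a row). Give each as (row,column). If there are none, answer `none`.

(1,3), (3,1), (4,2), (4,3), (5,3), (5,4)

(1,1)Q 1/1 satisfied
(1,3)P 0/1 not
(2,1)Q 2/3 satisfied
(2,2)Q 2/2 satisfied
(2,3)Q 2/3 satisfied
(3,1)P 0/1 not
(3,3)Q 3/3 satisfied
(3,4)Q 2/2 satisfied
(4,2)P 1/2 not
(4,3)Q 2/4 not
(4,4)Q 3/3 satisfied
(5,1)P 2/2 satisfied
(5,2)P 4/4 satisfied
(5,3)P 2/4 not
(5,4)Q 1/2 not
(6,1)P 3/3 satisfied
(6,2)P 3/3 satisfied
(6,3)P 3/3 satisfied
(7,1)P 1/1 satisfied
(7,3)P 1/1 satisfied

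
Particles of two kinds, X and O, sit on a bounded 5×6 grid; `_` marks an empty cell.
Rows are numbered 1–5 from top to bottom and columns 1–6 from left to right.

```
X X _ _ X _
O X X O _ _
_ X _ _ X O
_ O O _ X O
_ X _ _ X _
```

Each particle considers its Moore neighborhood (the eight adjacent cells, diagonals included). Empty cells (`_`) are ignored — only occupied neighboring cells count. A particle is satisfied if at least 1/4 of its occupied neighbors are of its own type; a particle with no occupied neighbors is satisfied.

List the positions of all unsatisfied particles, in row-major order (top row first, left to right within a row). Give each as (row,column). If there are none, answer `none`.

(1,5), (2,1), (2,4), (5,2)

Row 1: (1,1)X 2/3 ✓ · (1,2)X 3/4 ✓ · (1,5)X 0/1 ✗
Row 2: (2,1)O 0/4 ✗ · (2,2)X 4/5 ✓ · (2,3)X 3/4 ✓ · (2,4)O 0/3 ✗
Row 3: (3,2)X 2/5 ✓ · (3,5)X 1/4 ✓ · (3,6)O 1/3 ✓
Row 4: (4,2)O 1/3 ✓ · (4,3)O 1/3 ✓ · (4,5)X 2/4 ✓ · (4,6)O 1/4 ✓
Row 5: (5,2)X 0/2 ✗ · (5,5)X 1/2 ✓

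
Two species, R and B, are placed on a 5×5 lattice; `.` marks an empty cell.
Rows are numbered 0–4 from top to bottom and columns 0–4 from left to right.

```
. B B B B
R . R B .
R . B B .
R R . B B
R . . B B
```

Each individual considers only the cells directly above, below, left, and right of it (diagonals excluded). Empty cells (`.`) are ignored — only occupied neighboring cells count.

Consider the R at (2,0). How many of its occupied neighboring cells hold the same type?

2

Occupied neighbors of (2,0): (1,0)=R, (3,0)=R.
Same type (R): 2 of 2.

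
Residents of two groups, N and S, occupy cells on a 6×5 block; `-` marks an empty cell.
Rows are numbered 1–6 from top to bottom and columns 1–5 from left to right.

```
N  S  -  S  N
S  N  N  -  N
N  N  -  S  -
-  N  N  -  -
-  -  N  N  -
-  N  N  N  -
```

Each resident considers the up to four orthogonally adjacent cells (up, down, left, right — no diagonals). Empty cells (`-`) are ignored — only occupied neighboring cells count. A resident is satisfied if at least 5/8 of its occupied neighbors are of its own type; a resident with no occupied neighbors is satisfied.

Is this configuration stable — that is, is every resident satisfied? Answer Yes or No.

Row 1: (1,1)N 0/2 ✗ · (1,2)S 0/2 ✗ · (1,4)S 0/1 ✗ · (1,5)N 1/2 ✗
Row 2: (2,1)S 0/3 ✗ · (2,2)N 2/4 ✗ · (2,3)N 1/1 ✓ · (2,5)N 1/1 ✓
Row 3: (3,1)N 1/2 ✗ · (3,2)N 3/3 ✓ · (3,4)S 0/0 ✓
Row 4: (4,2)N 2/2 ✓ · (4,3)N 2/2 ✓
Row 5: (5,3)N 3/3 ✓ · (5,4)N 2/2 ✓
Row 6: (6,2)N 1/1 ✓ · (6,3)N 3/3 ✓ · (6,4)N 2/2 ✓
For instance (1,1) has only 0/2 same-type neighbors, below 5/8.

No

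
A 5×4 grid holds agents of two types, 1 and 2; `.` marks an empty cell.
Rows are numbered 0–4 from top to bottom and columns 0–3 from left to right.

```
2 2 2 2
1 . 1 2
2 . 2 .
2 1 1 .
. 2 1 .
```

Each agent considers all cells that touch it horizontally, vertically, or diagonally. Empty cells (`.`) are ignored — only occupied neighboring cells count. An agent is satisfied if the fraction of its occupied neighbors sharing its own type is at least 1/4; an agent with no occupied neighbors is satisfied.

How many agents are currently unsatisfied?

2

Row 0: (0,0)2 1/2 satisfied · (0,1)2 2/4 satisfied · (0,2)2 3/4 satisfied · (0,3)2 2/3 satisfied
Row 1: (1,0)1 0/3 not · (1,2)1 0/5 not · (1,3)2 3/4 satisfied
Row 2: (2,0)2 1/3 satisfied · (2,2)2 1/4 satisfied
Row 3: (3,0)2 2/3 satisfied · (3,1)1 2/6 satisfied · (3,2)1 2/4 satisfied
Row 4: (4,1)2 1/4 satisfied · (4,2)1 2/3 satisfied
Unsatisfied: (1,0), (1,2) — 2 in total.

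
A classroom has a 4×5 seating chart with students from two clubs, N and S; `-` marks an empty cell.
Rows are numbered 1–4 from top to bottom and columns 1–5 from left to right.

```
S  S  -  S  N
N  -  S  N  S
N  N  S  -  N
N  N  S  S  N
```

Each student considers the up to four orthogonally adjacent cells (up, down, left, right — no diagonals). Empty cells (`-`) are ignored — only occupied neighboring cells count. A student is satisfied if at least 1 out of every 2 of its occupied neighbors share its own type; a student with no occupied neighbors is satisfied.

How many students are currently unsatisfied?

Row 1: (1,1)S 1/2 satisfied · (1,2)S 1/1 satisfied · (1,4)S 0/2 not · (1,5)N 0/2 not
Row 2: (2,1)N 1/2 satisfied · (2,3)S 1/2 satisfied · (2,4)N 0/3 not · (2,5)S 0/3 not
Row 3: (3,1)N 3/3 satisfied · (3,2)N 2/3 satisfied · (3,3)S 2/3 satisfied · (3,5)N 1/2 satisfied
Row 4: (4,1)N 2/2 satisfied · (4,2)N 2/3 satisfied · (4,3)S 2/3 satisfied · (4,4)S 1/2 satisfied · (4,5)N 1/2 satisfied
Unsatisfied: (1,4), (1,5), (2,4), (2,5) — 4 in total.

4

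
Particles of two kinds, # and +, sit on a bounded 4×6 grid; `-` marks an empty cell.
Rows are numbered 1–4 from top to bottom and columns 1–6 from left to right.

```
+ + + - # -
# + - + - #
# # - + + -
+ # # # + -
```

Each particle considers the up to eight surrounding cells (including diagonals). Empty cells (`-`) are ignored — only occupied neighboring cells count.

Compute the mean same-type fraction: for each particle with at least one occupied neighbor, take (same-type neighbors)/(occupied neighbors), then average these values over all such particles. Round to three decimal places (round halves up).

0.585

Row 1: (1,1)+ 2/3 · (1,2)+ 3/4 · (1,3)+ 3/3 · (1,5)# 1/2
Row 2: (2,1)# 2/5 · (2,2)+ 3/6 · (2,4)+ 3/4 · (2,6)# 1/2
Row 3: (3,1)# 3/5 · (3,2)# 4/6 · (3,4)+ 3/5 · (3,5)+ 3/5
Row 4: (4,1)+ 0/3 · (4,2)# 3/4 · (4,3)# 3/4 · (4,4)# 1/4 · (4,5)+ 2/3
Sum over 17 particles: 2/3 + 3/4 + 3/3 + 1/2 + 2/5 + 3/6 + 3/4 + 1/2 + 3/5 + 4/6 + 3/5 + 3/5 + 0/3 + 3/4 + 3/4 + 1/4 + 2/3 = 199/20; mean = 199/20 ÷ 17 = 199/340 = 0.585294… → 0.585.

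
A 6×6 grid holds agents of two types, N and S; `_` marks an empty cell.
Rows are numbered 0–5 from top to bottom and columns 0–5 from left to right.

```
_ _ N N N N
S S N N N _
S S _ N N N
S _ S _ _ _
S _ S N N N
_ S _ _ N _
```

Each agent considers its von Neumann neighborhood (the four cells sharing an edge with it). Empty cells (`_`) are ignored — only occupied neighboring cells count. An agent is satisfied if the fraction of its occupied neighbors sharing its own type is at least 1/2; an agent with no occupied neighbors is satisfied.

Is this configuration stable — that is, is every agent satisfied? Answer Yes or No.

(0,2)N 2/2 ✓
(0,3)N 3/3 ✓
(0,4)N 3/3 ✓
(0,5)N 1/1 ✓
(1,0)S 2/2 ✓
(1,1)S 2/3 ✓
(1,2)N 2/3 ✓
(1,3)N 4/4 ✓
(1,4)N 3/3 ✓
(2,0)S 3/3 ✓
(2,1)S 2/2 ✓
(2,3)N 2/2 ✓
(2,4)N 3/3 ✓
(2,5)N 1/1 ✓
(3,0)S 2/2 ✓
(3,2)S 1/1 ✓
(4,0)S 1/1 ✓
(4,2)S 1/2 ✓
(4,3)N 1/2 ✓
(4,4)N 3/3 ✓
(4,5)N 1/1 ✓
(5,1)S 0/0 ✓
(5,4)N 1/1 ✓
All meet the threshold, so the configuration is stable.

Yes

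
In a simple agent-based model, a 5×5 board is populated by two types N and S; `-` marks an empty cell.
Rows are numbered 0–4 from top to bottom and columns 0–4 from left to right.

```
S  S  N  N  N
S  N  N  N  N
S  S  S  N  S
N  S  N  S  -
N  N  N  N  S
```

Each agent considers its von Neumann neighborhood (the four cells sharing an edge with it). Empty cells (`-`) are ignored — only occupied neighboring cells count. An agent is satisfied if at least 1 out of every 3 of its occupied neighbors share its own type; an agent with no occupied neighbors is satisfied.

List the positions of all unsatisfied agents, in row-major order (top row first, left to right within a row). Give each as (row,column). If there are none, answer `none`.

(1,1), (2,2), (2,3), (2,4), (3,1), (3,2), (3,3), (4,4)

Row 0: (0,0)S 2/2 ok · (0,1)S 1/3 ok · (0,2)N 2/3 ok · (0,3)N 3/3 ok · (0,4)N 2/2 ok
Row 1: (1,0)S 2/3 ok · (1,1)N 1/4 unhappy · (1,2)N 3/4 ok · (1,3)N 4/4 ok · (1,4)N 2/3 ok
Row 2: (2,0)S 2/3 ok · (2,1)S 3/4 ok · (2,2)S 1/4 unhappy · (2,3)N 1/4 unhappy · (2,4)S 0/2 unhappy
Row 3: (3,0)N 1/3 ok · (3,1)S 1/4 unhappy · (3,2)N 1/4 unhappy · (3,3)S 0/3 unhappy
Row 4: (4,0)N 2/2 ok · (4,1)N 2/3 ok · (4,2)N 3/3 ok · (4,3)N 1/3 ok · (4,4)S 0/1 unhappy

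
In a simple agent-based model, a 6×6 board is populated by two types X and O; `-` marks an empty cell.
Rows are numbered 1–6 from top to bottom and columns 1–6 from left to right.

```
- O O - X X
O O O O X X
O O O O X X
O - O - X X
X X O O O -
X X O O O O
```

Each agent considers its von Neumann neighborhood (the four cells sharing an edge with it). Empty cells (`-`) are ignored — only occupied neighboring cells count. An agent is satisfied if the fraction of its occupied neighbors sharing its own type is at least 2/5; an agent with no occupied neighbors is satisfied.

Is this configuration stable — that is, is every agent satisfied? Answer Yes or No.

Yes

Row 1: (1,2)O 2/2 ✓ · (1,3)O 2/2 ✓ · (1,5)X 2/2 ✓ · (1,6)X 2/2 ✓
Row 2: (2,1)O 2/2 ✓ · (2,2)O 4/4 ✓ · (2,3)O 4/4 ✓ · (2,4)O 2/3 ✓ · (2,5)X 3/4 ✓ · (2,6)X 3/3 ✓
Row 3: (3,1)O 3/3 ✓ · (3,2)O 3/3 ✓ · (3,3)O 4/4 ✓ · (3,4)O 2/3 ✓ · (3,5)X 3/4 ✓ · (3,6)X 3/3 ✓
Row 4: (4,1)O 1/2 ✓ · (4,3)O 2/2 ✓ · (4,5)X 2/3 ✓ · (4,6)X 2/2 ✓
Row 5: (5,1)X 2/3 ✓ · (5,2)X 2/3 ✓ · (5,3)O 3/4 ✓ · (5,4)O 3/3 ✓ · (5,5)O 2/3 ✓
Row 6: (6,1)X 2/2 ✓ · (6,2)X 2/3 ✓ · (6,3)O 2/3 ✓ · (6,4)O 3/3 ✓ · (6,5)O 3/3 ✓ · (6,6)O 1/1 ✓
All meet the threshold, so the configuration is stable.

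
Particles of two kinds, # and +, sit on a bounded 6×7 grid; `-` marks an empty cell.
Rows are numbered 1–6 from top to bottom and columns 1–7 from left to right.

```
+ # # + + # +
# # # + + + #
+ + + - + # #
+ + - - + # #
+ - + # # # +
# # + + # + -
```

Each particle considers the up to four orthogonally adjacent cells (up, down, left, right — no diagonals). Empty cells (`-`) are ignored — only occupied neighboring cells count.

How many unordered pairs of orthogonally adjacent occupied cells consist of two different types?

25

Scan each occupied cell's neighbors to the right and below so each pair is counted once.
From row 1: 7 unlike of 13 pairs (running 7/13).
From row 2: 6 unlike of 12 pairs (running 13/25).
From row 3: 1 unlike of 9 pairs (running 14/34).
From row 4: 3 unlike of 7 pairs (running 17/41).
From row 5: 5 unlike of 9 pairs (running 22/50).
From row 6: 3 unlike of 5 pairs (running 25/55).
Total adjacent occupied pairs: 55; unlike-type pairs: 25.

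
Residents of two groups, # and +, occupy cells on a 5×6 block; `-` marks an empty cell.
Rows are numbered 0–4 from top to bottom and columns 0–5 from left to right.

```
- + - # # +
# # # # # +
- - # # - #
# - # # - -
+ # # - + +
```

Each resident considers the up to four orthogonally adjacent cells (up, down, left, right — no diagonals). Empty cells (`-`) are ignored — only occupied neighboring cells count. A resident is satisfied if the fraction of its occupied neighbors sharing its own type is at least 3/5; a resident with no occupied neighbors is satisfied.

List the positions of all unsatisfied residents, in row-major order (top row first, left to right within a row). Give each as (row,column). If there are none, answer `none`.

Row 0: (0,1)+ 0/1 ✗ · (0,3)# 2/2 ✓ · (0,4)# 2/3 ✓ · (0,5)+ 1/2 ✗
Row 1: (1,0)# 1/1 ✓ · (1,1)# 2/3 ✓ · (1,2)# 3/3 ✓ · (1,3)# 4/4 ✓ · (1,4)# 2/3 ✓ · (1,5)+ 1/3 ✗
Row 2: (2,2)# 3/3 ✓ · (2,3)# 3/3 ✓ · (2,5)# 0/1 ✗
Row 3: (3,0)# 0/1 ✗ · (3,2)# 3/3 ✓ · (3,3)# 2/2 ✓
Row 4: (4,0)+ 0/2 ✗ · (4,1)# 1/2 ✗ · (4,2)# 2/2 ✓ · (4,4)+ 1/1 ✓ · (4,5)+ 1/1 ✓

(0,1), (0,5), (1,5), (2,5), (3,0), (4,0), (4,1)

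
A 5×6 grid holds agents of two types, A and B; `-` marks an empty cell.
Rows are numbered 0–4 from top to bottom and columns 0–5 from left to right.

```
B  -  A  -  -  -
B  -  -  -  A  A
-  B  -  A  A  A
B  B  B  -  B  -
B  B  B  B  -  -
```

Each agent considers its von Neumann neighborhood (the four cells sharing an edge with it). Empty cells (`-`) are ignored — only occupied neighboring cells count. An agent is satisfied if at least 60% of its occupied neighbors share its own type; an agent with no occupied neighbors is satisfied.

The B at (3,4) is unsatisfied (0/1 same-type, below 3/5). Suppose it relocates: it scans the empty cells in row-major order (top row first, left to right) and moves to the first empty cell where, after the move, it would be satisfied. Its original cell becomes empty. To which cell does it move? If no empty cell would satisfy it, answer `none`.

Vacating (3,4). Empty cells in order:
  (0,1): 1/2 same-type → still unsatisfied.
  (0,3): 0/1 same-type → still unsatisfied.
  (0,4): 0/1 same-type → still unsatisfied.
  (0,5): 0/1 same-type → still unsatisfied.
  (1,1): 2/2 same-type → satisfied — stop here.

(1,1)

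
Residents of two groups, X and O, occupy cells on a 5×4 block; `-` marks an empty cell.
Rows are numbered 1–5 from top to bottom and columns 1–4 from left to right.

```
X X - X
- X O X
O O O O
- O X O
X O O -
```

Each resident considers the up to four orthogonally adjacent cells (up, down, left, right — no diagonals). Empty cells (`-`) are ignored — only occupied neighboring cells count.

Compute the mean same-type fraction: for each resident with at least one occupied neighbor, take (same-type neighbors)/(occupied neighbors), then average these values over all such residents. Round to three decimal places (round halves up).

0.594

(1,1)X 1/1
(1,2)X 2/2
(1,4)X 1/1
(2,2)X 1/3
(2,3)O 1/3
(2,4)X 1/3
(3,1)O 1/1
(3,2)O 3/4
(3,3)O 3/4
(3,4)O 2/3
(4,2)O 2/3
(4,3)X 0/4
(4,4)O 1/2
(5,1)X 0/1
(5,2)O 2/3
(5,3)O 1/2
Sum over 16 residents: 1/1 + 2/2 + 1/1 + 1/3 + 1/3 + 1/3 + 1/1 + 3/4 + 3/4 + 2/3 + 2/3 + 0/4 + 1/2 + 0/1 + 2/3 + 1/2 = 19/2; mean = 19/2 ÷ 16 = 19/32 = 0.59375 → 0.594.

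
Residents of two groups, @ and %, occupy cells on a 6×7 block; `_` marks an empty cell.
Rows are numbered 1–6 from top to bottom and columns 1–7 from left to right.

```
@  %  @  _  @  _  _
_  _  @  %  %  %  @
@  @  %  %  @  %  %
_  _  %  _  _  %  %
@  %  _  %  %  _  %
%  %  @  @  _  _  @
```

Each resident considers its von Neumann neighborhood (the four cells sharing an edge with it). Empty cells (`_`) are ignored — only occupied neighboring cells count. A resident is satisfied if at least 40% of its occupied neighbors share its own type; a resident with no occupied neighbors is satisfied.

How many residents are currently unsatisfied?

8

(1,1)@ 0/1 ✗
(1,2)% 0/2 ✗
(1,3)@ 1/2 ✓
(1,5)@ 0/1 ✗
(2,3)@ 1/3 ✗
(2,4)% 2/3 ✓
(2,5)% 2/4 ✓
(2,6)% 2/3 ✓
(2,7)@ 0/2 ✗
(3,1)@ 1/1 ✓
(3,2)@ 1/2 ✓
(3,3)% 2/4 ✓
(3,4)% 2/3 ✓
(3,5)@ 0/3 ✗
(3,6)% 3/4 ✓
(3,7)% 2/3 ✓
(4,3)% 1/1 ✓
(4,6)% 2/2 ✓
(4,7)% 3/3 ✓
(5,1)@ 0/2 ✗
(5,2)% 1/2 ✓
(5,4)% 1/2 ✓
(5,5)% 1/1 ✓
(5,7)% 1/2 ✓
(6,1)% 1/2 ✓
(6,2)% 2/3 ✓
(6,3)@ 1/2 ✓
(6,4)@ 1/2 ✓
(6,7)@ 0/1 ✗
Unsatisfied: (1,1), (1,2), (1,5), (2,3), (2,7), (3,5), (5,1), (6,7) — 8 in total.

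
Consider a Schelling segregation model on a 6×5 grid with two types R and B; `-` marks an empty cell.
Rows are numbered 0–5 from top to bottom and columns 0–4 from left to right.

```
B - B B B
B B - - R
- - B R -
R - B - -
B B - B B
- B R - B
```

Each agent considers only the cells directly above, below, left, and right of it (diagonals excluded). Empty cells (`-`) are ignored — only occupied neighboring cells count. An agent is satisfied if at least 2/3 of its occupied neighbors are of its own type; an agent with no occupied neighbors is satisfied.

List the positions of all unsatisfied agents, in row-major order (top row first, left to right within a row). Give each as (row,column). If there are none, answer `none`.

(0,4), (1,4), (2,2), (2,3), (3,0), (4,0), (5,1), (5,2)

Row 0: (0,0)B 1/1 satisfied · (0,2)B 1/1 satisfied · (0,3)B 2/2 satisfied · (0,4)B 1/2 not
Row 1: (1,0)B 2/2 satisfied · (1,1)B 1/1 satisfied · (1,4)R 0/1 not
Row 2: (2,2)B 1/2 not · (2,3)R 0/1 not
Row 3: (3,0)R 0/1 not · (3,2)B 1/1 satisfied
Row 4: (4,0)B 1/2 not · (4,1)B 2/2 satisfied · (4,3)B 1/1 satisfied · (4,4)B 2/2 satisfied
Row 5: (5,1)B 1/2 not · (5,2)R 0/1 not · (5,4)B 1/1 satisfied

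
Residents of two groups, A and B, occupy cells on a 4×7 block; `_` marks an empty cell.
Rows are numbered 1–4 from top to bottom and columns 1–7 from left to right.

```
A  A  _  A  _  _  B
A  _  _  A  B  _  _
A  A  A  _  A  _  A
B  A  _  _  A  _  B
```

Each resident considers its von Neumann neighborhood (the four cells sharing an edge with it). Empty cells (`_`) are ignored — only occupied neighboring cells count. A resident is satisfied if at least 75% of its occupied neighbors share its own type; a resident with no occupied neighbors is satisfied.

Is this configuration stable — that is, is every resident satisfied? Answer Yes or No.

(1,1)A 2/2 ✓
(1,2)A 1/1 ✓
(1,4)A 1/1 ✓
(1,7)B 0/0 ✓
(2,1)A 2/2 ✓
(2,4)A 1/2 ✗
(2,5)B 0/2 ✗
(3,1)A 2/3 ✗
(3,2)A 3/3 ✓
(3,3)A 1/1 ✓
(3,5)A 1/2 ✗
(3,7)A 0/1 ✗
(4,1)B 0/2 ✗
(4,2)A 1/2 ✗
(4,5)A 1/1 ✓
(4,7)B 0/1 ✗
For instance (2,4) has only 1/2 same-type neighbors, below 3/4.

No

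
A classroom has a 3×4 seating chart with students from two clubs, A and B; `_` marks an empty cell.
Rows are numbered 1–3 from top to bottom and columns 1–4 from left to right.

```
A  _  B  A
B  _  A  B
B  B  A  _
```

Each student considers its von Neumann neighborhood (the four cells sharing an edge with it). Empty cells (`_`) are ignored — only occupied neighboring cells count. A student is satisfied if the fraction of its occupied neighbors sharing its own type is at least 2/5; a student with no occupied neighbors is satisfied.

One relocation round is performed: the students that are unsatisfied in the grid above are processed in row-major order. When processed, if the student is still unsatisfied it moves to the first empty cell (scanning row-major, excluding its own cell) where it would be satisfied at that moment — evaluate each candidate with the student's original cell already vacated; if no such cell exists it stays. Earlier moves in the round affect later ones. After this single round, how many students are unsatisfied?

0

Initially unsatisfied (in order): (1,1), (1,3), (1,4), (2,3), (2,4).
  (1,1) → (3,4).
  (1,3) → (1,1).
  (1,4) → (1,3).
  (2,3): now satisfied by earlier moves; stays.
  (2,4) → (1,2).
Resulting grid:
B B A _
B _ A _
B B A A
All satisfied now.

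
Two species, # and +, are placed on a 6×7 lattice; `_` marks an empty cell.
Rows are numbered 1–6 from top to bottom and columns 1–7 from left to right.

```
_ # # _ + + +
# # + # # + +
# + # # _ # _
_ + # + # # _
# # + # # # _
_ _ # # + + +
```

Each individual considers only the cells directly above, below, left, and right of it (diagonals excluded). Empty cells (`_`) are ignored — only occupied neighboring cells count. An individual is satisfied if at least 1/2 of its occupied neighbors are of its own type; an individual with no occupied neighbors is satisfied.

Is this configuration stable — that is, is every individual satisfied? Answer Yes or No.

No

(1,2)# 2/2 ✓
(1,3)# 1/2 ✓
(1,5)+ 1/2 ✓
(1,6)+ 3/3 ✓
(1,7)+ 2/2 ✓
(2,1)# 2/2 ✓
(2,2)# 2/4 ✓
(2,3)+ 0/4 ✗
(2,4)# 2/3 ✓
(2,5)# 1/3 ✗
(2,6)+ 2/4 ✓
(2,7)+ 2/2 ✓
(3,1)# 1/2 ✓
(3,2)+ 1/4 ✗
(3,3)# 2/4 ✓
(3,4)# 2/3 ✓
(3,6)# 1/2 ✓
(4,2)+ 1/3 ✗
(4,3)# 1/4 ✗
(4,4)+ 0/4 ✗
(4,5)# 2/3 ✓
(4,6)# 3/3 ✓
(5,1)# 1/1 ✓
(5,2)# 1/3 ✗
(5,3)+ 0/4 ✗
(5,4)# 2/4 ✓
(5,5)# 3/4 ✓
(5,6)# 2/3 ✓
(6,3)# 1/2 ✓
(6,4)# 2/3 ✓
(6,5)+ 1/3 ✗
(6,6)+ 2/3 ✓
(6,7)+ 1/1 ✓
For instance (2,3) has only 0/4 same-type neighbors, below 1/2.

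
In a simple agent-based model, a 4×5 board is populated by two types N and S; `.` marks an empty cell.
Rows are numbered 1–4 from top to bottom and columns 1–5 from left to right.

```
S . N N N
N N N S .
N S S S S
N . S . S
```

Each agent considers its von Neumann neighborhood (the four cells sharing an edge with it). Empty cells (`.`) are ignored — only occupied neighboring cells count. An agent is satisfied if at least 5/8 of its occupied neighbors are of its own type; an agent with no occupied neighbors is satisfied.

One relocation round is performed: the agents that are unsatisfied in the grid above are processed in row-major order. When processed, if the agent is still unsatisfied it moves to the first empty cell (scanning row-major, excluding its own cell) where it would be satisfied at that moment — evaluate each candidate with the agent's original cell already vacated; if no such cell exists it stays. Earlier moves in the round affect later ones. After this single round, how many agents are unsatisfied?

Initially unsatisfied (in order): (1,1), (2,3), (2,4), (3,2).
  (1,1) → (2,5).
  (2,3) → (1,1).
  (2,4): now satisfied by earlier moves; stays.
  (3,2) → (4,4).
Resulting grid:
N . N N N
N N . S S
N . S S S
N . S S S
Unsatisfied now: (1,5).

1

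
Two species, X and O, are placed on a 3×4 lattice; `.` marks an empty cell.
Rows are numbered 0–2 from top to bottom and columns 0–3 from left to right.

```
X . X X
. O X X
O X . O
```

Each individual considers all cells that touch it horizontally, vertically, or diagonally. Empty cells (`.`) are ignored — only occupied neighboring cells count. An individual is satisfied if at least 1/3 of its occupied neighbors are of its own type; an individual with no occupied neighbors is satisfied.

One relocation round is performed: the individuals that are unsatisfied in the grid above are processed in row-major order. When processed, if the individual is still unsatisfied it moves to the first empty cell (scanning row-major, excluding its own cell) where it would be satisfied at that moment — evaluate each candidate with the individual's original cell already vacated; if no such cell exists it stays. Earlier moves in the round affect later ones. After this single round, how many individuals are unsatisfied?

0

Initially unsatisfied (in order): (0,0), (1,1), (2,3).
  (0,0) → (0,1).
  (1,1) → (1,0).
  (2,3) → (0,0).
Resulting grid:
O X X X
O . X X
O X . .
All satisfied now.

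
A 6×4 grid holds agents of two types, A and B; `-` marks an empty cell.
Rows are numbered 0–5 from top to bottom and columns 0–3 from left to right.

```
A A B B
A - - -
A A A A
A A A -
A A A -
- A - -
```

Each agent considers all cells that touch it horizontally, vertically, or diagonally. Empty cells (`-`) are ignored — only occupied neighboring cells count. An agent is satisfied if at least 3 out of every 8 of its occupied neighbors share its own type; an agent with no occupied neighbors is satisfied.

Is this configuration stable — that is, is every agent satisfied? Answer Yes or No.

Yes

(0,0)A 2/2 satisfied
(0,1)A 2/3 satisfied
(0,2)B 1/2 satisfied
(0,3)B 1/1 satisfied
(1,0)A 4/4 satisfied
(2,0)A 4/4 satisfied
(2,1)A 6/6 satisfied
(2,2)A 4/4 satisfied
(2,3)A 2/2 satisfied
(3,0)A 5/5 satisfied
(3,1)A 8/8 satisfied
(3,2)A 6/6 satisfied
(4,0)A 4/4 satisfied
(4,1)A 6/6 satisfied
(4,2)A 4/4 satisfied
(5,1)A 3/3 satisfied
All meet the threshold, so the configuration is stable.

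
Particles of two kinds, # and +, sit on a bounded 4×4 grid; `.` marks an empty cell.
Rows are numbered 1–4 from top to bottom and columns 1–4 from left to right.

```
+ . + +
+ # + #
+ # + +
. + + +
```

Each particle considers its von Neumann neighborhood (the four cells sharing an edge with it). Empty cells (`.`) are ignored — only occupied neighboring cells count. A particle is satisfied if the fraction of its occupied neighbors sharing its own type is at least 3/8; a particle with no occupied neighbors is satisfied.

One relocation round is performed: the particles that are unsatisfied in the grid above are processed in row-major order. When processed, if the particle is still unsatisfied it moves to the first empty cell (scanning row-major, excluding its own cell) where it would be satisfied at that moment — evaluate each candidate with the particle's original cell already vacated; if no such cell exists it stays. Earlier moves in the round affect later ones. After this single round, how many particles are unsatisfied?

3

Initially unsatisfied (in order): (2,2), (2,4), (3,2).
  (2,2): no empty cell satisfies it; stays.
  (2,4): no empty cell satisfies it; stays.
  (3,2): no empty cell satisfies it; stays.
Resulting grid:
+ . + +
+ # + #
+ # + +
. + + +
Unsatisfied now: (2,2), (2,4), (3,2).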